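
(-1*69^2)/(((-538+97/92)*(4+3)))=438012/345793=1.27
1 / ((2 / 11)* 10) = 11 / 20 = 0.55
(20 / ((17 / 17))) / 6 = 10 / 3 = 3.33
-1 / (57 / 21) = -0.37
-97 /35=-2.77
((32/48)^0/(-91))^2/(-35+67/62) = -62/17414943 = -0.00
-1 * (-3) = 3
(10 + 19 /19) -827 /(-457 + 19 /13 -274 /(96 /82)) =2624663 /215149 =12.20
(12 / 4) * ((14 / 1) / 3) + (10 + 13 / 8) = 205 / 8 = 25.62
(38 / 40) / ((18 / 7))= 133 / 360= 0.37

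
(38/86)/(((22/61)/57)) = 66063/946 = 69.83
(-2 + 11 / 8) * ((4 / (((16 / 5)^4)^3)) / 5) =-244140625 / 562949953421312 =-0.00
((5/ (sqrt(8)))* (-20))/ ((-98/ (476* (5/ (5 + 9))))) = 2125* sqrt(2)/ 49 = 61.33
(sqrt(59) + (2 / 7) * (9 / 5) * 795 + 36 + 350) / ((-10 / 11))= -30602 / 35 - 11 * sqrt(59) / 10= -882.79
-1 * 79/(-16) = 79/16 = 4.94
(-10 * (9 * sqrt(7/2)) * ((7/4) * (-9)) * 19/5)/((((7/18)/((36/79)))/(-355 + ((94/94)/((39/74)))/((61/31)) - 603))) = -189214743528 * sqrt(14)/62647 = -11301047.82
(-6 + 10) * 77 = 308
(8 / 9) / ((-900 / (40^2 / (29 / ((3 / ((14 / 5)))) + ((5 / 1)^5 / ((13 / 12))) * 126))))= -4160 / 956883753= -0.00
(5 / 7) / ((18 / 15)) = 25 / 42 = 0.60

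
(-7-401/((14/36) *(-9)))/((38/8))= 3012/133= 22.65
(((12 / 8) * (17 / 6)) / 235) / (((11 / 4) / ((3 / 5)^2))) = 0.00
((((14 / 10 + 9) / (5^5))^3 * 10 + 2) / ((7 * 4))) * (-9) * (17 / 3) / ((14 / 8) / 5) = -77819838560766 / 7476806640625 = -10.41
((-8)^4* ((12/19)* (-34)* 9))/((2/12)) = -90243072/19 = -4749635.37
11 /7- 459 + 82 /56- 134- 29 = -17331 /28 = -618.96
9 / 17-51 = -858 / 17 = -50.47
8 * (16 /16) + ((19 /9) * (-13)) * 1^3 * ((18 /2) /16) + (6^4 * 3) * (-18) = -1119863 /16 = -69991.44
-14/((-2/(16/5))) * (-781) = -87472/5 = -17494.40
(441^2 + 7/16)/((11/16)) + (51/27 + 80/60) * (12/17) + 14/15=793493263/2805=282885.30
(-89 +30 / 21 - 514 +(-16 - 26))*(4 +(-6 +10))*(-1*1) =36040 / 7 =5148.57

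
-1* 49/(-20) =49/20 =2.45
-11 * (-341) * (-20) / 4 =-18755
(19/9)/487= 19/4383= 0.00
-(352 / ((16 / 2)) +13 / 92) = -4061 / 92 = -44.14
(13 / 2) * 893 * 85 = 986765 / 2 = 493382.50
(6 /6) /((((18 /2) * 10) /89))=89 /90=0.99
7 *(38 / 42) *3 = 19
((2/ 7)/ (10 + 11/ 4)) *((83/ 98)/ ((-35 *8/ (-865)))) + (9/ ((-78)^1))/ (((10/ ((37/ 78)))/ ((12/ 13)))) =0.05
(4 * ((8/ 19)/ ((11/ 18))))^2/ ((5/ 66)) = 1990656/ 19855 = 100.26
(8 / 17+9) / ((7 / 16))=368 / 17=21.65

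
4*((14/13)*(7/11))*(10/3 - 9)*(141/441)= -6392/1287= -4.97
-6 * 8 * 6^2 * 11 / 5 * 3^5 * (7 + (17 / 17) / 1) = -36951552 / 5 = -7390310.40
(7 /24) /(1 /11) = 77 /24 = 3.21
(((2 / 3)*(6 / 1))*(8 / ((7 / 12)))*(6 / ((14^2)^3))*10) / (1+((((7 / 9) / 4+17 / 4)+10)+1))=810 / 30471091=0.00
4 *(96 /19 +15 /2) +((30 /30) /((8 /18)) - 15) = 2847 /76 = 37.46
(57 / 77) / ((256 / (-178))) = -5073 / 9856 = -0.51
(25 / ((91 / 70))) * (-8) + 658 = 6554 / 13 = 504.15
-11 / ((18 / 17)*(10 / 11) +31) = -2057 / 5977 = -0.34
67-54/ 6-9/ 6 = 113/ 2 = 56.50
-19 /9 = -2.11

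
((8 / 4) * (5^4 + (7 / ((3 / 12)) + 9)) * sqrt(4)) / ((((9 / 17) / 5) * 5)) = 45016 / 9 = 5001.78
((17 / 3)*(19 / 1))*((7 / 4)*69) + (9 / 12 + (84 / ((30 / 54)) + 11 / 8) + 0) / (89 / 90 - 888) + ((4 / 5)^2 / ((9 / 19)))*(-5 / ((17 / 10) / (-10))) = 13040.32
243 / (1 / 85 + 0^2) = 20655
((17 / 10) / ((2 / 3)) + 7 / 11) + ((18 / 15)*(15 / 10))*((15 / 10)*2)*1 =1889 / 220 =8.59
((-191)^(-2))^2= 1/1330863361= 0.00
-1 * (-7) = 7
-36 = -36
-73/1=-73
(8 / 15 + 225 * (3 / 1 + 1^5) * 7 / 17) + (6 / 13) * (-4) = 1224148 / 3315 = 369.28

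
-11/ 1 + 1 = -10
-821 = -821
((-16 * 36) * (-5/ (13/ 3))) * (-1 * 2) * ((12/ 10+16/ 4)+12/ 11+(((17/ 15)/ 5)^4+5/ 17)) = -4989169158656/ 569765625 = -8756.53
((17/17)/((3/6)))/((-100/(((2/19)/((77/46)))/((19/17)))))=-782/694925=-0.00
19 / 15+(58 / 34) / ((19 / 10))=10487 / 4845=2.16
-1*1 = -1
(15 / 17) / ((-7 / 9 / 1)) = -135 / 119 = -1.13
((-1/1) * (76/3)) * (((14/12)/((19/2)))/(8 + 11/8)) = -224/675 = -0.33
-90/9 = -10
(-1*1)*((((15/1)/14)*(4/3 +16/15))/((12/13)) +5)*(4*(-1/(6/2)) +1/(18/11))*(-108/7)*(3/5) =-12753/245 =-52.05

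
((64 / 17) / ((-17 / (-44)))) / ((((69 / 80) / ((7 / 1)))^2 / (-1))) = -883097600 / 1375929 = -641.82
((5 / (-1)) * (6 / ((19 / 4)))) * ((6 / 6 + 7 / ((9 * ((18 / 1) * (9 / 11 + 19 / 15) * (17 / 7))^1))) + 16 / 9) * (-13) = 228.77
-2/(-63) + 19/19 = 65/63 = 1.03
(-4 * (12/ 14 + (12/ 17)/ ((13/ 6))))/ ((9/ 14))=-4880/ 663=-7.36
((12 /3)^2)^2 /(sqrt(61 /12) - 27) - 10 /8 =-375211 /34748 - 512 * sqrt(183) /8687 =-11.60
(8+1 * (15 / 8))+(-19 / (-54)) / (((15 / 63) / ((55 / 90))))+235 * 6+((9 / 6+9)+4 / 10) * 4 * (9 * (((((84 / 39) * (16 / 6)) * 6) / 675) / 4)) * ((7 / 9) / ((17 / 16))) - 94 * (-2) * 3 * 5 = 4244.44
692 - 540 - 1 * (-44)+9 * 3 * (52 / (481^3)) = 1677830080 / 8560357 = 196.00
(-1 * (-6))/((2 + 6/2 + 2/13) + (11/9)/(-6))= 4212/3475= 1.21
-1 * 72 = -72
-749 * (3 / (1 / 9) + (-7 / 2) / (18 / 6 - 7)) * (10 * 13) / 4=-10856755 / 16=-678547.19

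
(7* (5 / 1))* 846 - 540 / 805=4767102 / 161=29609.33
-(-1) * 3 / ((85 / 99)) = 297 / 85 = 3.49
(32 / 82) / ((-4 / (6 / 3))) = -8 / 41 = -0.20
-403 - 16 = -419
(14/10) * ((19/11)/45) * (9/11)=133/3025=0.04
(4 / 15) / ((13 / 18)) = 24 / 65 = 0.37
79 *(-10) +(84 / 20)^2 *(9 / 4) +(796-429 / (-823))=3803187 / 82300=46.21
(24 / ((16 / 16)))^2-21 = 555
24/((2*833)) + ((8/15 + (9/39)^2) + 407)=860712676/2111655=407.60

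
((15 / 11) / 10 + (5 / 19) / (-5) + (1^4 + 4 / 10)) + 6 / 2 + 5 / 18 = 44782 / 9405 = 4.76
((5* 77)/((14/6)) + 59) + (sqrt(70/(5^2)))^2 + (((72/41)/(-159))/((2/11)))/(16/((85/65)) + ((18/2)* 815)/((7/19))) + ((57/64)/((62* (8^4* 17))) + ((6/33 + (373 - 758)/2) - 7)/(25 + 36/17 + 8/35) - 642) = -10153736113896041396446051/24033154548526447329280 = -422.49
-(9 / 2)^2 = -81 / 4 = -20.25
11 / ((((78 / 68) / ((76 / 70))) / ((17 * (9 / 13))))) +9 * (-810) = -42395538 / 5915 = -7167.46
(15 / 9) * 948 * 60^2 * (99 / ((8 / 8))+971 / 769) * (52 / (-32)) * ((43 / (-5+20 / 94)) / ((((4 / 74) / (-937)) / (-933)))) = 103527411419749872360 / 769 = 134626022652470575.24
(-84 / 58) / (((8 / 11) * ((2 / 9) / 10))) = -10395 / 116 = -89.61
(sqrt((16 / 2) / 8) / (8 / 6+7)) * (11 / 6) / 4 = 11 / 200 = 0.06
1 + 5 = 6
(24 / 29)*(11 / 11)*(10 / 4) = 2.07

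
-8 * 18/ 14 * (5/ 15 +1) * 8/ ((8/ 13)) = -178.29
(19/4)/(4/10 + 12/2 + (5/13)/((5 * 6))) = 3705/5002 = 0.74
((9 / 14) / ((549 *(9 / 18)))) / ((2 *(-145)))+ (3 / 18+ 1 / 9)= 154783 / 557235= 0.28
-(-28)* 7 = 196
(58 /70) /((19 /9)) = 0.39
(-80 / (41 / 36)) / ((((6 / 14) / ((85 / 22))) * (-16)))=17850 / 451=39.58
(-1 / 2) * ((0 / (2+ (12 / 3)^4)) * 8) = 0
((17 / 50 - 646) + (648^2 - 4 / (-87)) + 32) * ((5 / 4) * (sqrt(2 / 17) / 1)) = 1823913179 * sqrt(34) / 59160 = 179769.27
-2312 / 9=-256.89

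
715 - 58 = 657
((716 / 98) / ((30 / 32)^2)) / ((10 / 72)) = 366592 / 6125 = 59.85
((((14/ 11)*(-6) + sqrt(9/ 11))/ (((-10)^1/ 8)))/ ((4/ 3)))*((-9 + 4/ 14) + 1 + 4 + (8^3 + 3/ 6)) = 128214/ 55-64107*sqrt(11)/ 770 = 2055.04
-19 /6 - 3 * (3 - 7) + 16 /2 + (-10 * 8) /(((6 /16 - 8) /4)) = 21521 /366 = 58.80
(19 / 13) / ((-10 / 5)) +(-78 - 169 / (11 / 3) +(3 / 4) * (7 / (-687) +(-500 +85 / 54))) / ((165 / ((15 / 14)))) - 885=-46111672261 / 51871248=-888.96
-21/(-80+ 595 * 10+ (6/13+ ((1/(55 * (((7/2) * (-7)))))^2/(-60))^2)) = -3240262862352140625/905801833711596937513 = -0.00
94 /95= 0.99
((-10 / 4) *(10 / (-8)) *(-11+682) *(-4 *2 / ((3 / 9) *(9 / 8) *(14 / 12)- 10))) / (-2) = -134200 / 153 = -877.12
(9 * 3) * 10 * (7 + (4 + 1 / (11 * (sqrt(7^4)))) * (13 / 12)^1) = 3299265 / 1078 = 3060.54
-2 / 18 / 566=-1 / 5094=-0.00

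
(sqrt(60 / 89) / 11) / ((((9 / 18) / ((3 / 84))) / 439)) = 439 * sqrt(1335) / 6853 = 2.34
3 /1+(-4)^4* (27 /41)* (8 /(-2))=-27525 /41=-671.34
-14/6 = -7/3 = -2.33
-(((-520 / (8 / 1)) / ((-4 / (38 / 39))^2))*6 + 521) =-38833 / 78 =-497.86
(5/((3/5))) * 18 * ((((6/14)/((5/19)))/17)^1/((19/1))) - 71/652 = 50231/77588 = 0.65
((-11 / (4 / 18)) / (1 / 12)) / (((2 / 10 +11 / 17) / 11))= -30855 / 4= -7713.75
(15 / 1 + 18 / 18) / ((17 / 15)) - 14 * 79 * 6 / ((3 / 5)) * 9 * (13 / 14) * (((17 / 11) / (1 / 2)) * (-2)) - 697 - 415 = 106643776 / 187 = 570287.57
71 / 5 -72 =-289 / 5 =-57.80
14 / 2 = 7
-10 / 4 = -2.50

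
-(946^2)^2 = -800874647056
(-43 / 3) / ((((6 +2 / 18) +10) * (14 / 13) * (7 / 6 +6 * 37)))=-387 / 104545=-0.00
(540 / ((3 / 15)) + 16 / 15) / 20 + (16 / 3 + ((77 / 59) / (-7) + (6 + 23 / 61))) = 146.58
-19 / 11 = -1.73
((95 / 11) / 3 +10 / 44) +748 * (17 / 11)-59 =72607 / 66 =1100.11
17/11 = 1.55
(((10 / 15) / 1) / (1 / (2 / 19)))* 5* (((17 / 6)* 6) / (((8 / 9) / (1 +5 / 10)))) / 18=0.56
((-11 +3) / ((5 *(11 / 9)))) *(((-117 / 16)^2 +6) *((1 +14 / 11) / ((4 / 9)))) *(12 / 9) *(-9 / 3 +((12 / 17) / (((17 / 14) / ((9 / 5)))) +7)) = -749389725 / 279752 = -2678.76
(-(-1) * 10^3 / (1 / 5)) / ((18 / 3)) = 2500 / 3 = 833.33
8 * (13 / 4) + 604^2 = 364842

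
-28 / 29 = -0.97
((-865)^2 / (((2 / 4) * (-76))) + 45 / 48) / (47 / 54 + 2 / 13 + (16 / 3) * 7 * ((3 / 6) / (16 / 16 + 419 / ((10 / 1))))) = -23110073415 / 1712888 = -13491.88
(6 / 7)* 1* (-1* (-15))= 90 / 7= 12.86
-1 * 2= -2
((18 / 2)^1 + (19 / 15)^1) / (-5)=-154 / 75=-2.05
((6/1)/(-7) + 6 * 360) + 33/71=1073325/497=2159.61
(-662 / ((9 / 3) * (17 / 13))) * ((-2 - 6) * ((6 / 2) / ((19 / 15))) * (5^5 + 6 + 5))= 3238609920 / 323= 10026656.10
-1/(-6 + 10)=-1/4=-0.25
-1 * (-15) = 15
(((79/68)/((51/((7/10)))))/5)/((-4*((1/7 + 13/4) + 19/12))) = -3871/24160400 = -0.00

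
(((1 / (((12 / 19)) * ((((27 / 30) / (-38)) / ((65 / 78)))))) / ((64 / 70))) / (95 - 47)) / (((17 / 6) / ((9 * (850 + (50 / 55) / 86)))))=-126999123125 / 37052928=-3427.51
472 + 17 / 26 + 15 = 12679 / 26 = 487.65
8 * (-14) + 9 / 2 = -215 / 2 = -107.50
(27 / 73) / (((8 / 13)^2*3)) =1521 / 4672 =0.33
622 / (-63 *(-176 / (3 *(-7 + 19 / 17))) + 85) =-15550 / 13583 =-1.14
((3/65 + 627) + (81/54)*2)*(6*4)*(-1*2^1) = -1965744/65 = -30242.22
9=9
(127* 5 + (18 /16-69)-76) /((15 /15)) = 3929 /8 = 491.12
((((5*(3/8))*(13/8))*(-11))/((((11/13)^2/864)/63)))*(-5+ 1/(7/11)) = 96096780/11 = 8736070.91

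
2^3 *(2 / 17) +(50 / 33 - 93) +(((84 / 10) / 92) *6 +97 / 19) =-104057603 / 1225785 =-84.89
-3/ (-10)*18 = 27/ 5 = 5.40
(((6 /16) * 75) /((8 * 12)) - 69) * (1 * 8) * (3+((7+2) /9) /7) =-193479 /112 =-1727.49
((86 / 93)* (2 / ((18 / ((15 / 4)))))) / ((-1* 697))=-215 / 388926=-0.00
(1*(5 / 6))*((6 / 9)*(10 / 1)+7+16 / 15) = 12.28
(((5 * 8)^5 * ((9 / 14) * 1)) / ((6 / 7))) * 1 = 76800000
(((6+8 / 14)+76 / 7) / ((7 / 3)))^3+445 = 101381701 / 117649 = 861.73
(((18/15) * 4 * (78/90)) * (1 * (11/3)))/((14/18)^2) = 30888/1225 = 25.21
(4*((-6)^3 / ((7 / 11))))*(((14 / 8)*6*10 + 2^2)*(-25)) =25898400 / 7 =3699771.43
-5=-5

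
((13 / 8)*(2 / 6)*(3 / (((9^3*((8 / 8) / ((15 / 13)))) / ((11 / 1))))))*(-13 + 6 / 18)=-1045 / 2916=-0.36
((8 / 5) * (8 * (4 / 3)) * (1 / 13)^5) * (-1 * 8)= -2048 / 5569395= -0.00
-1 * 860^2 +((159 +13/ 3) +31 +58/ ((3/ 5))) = -739309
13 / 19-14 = -253 / 19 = -13.32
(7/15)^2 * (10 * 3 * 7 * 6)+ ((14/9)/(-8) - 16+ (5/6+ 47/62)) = 1449667/5580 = 259.80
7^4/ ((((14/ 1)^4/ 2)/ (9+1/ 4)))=37/ 32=1.16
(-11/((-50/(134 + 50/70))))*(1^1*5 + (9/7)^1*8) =1109911/2450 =453.02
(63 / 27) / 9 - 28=-749 / 27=-27.74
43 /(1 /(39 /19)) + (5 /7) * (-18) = 10029 /133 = 75.41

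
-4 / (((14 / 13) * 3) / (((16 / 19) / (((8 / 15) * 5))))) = -52 / 133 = -0.39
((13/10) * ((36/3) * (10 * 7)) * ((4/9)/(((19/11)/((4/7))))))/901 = 9152/51357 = 0.18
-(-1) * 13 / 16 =13 / 16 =0.81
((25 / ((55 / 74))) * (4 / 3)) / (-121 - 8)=-1480 / 4257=-0.35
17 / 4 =4.25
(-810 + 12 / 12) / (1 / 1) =-809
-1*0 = 0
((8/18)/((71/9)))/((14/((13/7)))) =26/3479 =0.01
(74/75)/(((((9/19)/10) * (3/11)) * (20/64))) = 244.40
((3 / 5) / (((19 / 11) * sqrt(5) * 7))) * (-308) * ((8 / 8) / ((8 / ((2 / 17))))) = -0.10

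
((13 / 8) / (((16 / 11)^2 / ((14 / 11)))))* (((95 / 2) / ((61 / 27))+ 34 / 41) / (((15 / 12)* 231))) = 1421069 / 19207680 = 0.07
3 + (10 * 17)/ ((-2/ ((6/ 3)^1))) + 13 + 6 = -148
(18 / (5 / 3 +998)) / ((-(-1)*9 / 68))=408 / 2999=0.14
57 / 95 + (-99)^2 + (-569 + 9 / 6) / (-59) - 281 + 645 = 6003379 / 590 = 10175.22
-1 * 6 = -6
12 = 12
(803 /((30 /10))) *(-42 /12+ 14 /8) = -5621 /12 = -468.42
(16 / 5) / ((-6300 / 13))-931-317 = -9828052 / 7875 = -1248.01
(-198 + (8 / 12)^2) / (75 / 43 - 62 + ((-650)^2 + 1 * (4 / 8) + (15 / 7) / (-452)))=-241900456 / 517264555113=-0.00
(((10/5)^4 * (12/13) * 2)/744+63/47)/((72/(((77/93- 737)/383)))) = -223714678/6071935311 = -0.04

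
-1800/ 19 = -94.74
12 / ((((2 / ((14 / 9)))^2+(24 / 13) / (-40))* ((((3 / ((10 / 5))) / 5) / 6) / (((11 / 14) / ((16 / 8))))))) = 58.68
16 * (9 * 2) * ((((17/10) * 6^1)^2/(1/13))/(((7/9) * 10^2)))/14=10955412/30625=357.73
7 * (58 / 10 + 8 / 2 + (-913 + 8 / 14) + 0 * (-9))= -31592 / 5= -6318.40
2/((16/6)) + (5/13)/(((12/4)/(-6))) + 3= 155/52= 2.98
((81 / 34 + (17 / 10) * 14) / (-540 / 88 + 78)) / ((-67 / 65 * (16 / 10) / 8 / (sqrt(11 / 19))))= -3182465 * sqrt(209) / 34214421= -1.34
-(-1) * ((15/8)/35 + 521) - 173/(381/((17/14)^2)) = 77720399/149352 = 520.38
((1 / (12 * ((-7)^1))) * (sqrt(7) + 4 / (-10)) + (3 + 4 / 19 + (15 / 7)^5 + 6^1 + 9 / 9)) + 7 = 597766039 / 9579990 - sqrt(7) / 84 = 62.37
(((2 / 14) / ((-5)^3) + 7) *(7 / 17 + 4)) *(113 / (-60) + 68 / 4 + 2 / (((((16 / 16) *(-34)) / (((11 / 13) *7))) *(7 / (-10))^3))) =498.13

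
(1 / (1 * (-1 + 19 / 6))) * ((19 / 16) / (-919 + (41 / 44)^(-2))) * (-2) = 31939 / 26743652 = 0.00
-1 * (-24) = 24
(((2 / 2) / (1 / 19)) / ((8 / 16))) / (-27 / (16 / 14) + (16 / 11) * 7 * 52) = 3344 / 44513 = 0.08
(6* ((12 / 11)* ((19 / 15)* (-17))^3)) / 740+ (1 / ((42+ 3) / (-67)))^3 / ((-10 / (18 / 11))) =-1808578187 / 20604375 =-87.78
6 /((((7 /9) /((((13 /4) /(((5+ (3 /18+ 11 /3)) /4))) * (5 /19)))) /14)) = 42120 /1007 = 41.83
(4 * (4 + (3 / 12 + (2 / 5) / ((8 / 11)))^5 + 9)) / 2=83298 / 3125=26.66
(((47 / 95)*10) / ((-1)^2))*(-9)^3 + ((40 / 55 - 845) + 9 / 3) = -929612 / 209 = -4447.90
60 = 60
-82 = -82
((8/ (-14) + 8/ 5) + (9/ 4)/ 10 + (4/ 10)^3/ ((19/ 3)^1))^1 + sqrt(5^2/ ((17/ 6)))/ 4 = 2.01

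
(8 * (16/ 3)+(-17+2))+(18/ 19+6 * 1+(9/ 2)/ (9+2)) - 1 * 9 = 32633/ 1254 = 26.02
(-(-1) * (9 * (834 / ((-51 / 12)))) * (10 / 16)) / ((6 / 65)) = -406575 / 34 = -11958.09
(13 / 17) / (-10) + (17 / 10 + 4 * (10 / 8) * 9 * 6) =23088 / 85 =271.62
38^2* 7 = 10108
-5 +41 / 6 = 11 / 6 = 1.83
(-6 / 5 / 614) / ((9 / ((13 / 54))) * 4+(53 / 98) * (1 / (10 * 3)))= -22932 / 1754827043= -0.00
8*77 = 616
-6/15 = -2/5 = -0.40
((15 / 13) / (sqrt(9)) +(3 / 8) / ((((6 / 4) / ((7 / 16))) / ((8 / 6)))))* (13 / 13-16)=-1655 / 208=-7.96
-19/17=-1.12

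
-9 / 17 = -0.53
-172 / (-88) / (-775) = -43 / 17050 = -0.00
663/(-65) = -51/5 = -10.20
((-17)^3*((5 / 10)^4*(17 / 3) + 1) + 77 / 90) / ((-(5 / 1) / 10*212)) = 4789559 / 76320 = 62.76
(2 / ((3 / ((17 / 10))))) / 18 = 17 / 270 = 0.06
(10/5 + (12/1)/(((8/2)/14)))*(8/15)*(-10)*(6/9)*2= -2816/9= -312.89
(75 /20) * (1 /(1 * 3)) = 5 /4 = 1.25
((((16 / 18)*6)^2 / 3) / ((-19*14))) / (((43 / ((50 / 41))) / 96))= -204800 / 2110311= -0.10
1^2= 1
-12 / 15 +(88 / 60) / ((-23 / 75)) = -642 / 115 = -5.58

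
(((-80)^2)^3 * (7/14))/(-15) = -26214400000/3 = -8738133333.33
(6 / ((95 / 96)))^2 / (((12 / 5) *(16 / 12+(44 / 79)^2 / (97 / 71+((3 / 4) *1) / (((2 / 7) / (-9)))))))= 1636173312768 / 140934809735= 11.61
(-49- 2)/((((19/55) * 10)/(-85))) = 47685/38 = 1254.87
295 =295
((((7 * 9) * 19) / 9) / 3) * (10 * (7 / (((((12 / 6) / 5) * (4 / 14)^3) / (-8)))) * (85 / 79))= -2863217.83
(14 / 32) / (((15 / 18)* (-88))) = -21 / 3520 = -0.01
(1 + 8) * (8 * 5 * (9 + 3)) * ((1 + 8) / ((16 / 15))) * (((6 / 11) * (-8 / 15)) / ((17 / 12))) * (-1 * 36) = 50388480 / 187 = 269457.11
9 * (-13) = -117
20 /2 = 10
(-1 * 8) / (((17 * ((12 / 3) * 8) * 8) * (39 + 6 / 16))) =-1 / 21420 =-0.00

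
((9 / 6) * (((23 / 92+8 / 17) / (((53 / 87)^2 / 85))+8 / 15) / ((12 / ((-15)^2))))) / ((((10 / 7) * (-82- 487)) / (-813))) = 476438506299 / 102292544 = 4657.61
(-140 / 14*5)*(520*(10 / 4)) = -65000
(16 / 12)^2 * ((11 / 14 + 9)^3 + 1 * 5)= 1723382 / 1029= 1674.81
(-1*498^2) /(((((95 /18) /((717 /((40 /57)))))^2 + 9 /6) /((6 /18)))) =-61963118381016 /1124332643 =-55111.02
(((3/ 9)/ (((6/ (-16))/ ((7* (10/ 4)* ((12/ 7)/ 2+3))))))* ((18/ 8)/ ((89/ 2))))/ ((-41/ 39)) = 10530/ 3649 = 2.89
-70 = -70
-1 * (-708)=708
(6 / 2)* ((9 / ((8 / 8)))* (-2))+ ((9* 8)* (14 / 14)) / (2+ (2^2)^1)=-42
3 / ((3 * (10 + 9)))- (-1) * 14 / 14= 20 / 19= 1.05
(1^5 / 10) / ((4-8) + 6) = 1 / 20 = 0.05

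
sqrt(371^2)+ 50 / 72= 13381 / 36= 371.69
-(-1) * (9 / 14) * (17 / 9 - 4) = -1.36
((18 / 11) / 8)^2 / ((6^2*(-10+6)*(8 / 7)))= -0.00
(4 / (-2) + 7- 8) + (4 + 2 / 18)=10 / 9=1.11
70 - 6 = 64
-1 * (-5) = 5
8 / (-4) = -2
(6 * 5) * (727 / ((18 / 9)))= 10905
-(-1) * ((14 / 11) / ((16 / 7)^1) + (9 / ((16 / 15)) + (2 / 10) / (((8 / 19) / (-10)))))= 747 / 176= 4.24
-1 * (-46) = 46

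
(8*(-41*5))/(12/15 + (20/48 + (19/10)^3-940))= 4920000/2795773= 1.76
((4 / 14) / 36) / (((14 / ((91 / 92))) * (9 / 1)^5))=13 / 1368992016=0.00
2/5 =0.40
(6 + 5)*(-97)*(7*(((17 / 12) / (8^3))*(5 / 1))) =-634865 / 6144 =-103.33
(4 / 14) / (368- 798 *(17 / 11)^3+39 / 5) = -13310 / 119713447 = -0.00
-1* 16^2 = -256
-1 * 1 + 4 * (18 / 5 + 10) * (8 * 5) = 2175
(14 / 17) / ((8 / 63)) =441 / 68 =6.49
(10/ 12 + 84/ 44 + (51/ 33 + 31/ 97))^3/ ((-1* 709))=-25664543546473/ 186034394296872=-0.14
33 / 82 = 0.40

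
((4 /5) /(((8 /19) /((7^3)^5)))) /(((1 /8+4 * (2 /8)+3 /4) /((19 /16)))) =1713869705089423 /300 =5712899016964.74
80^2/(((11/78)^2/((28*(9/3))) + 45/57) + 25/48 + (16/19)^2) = 147592972800/46576769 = 3168.81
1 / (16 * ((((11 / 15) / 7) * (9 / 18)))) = 105 / 88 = 1.19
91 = 91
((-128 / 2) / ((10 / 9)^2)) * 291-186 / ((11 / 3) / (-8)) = -4036896 / 275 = -14679.62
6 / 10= 3 / 5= 0.60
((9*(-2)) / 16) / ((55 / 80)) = -18 / 11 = -1.64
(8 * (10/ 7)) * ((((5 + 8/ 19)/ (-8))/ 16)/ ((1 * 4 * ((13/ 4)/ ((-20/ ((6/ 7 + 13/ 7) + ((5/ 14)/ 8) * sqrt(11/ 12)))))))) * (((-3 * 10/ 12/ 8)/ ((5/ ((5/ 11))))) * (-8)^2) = -79104000/ 158546531 + 4120000 * sqrt(33)/ 3012384089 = -0.49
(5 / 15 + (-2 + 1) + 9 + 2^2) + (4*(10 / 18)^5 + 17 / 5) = 4707688 / 295245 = 15.95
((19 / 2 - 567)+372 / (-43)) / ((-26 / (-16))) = -348.40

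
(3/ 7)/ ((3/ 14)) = 2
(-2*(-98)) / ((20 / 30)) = 294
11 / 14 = 0.79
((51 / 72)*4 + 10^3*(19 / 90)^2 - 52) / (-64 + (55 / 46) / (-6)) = 34270 / 478413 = 0.07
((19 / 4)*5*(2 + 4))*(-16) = -2280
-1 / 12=-0.08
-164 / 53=-3.09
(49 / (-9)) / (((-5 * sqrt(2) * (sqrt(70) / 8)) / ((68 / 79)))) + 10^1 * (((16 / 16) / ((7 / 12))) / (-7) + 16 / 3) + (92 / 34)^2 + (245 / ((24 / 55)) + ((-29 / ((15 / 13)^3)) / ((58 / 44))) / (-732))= 1904 * sqrt(35) / 17775 + 43358983815173 / 69969501000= 620.32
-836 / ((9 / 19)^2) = -3725.88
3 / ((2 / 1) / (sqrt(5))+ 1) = 15 - 6 * sqrt(5) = 1.58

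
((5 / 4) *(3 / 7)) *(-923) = -13845 / 28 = -494.46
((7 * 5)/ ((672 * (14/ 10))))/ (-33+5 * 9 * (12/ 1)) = 25/ 340704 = 0.00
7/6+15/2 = 26/3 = 8.67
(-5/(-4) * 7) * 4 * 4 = 140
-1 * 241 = -241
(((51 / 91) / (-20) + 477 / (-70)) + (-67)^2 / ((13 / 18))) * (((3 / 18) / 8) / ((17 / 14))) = 106.52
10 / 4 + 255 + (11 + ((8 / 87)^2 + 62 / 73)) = 297660269 / 1105074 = 269.36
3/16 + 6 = 99/16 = 6.19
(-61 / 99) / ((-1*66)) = 61 / 6534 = 0.01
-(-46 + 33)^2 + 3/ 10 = -1687/ 10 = -168.70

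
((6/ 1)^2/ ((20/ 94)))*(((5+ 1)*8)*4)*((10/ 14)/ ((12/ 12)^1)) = 162432/ 7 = 23204.57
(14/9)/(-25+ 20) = -14/45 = -0.31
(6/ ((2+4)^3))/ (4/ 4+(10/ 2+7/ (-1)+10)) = 1/ 324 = 0.00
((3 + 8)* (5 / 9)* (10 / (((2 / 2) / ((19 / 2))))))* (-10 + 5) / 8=-26125 / 72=-362.85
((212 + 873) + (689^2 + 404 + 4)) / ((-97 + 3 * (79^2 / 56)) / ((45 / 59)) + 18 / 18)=1200059280 / 786689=1525.46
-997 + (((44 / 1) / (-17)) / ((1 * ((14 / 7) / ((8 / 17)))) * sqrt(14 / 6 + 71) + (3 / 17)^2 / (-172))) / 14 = -68524569938106739 / 68730762223039 - 27179737904 * sqrt(165) / 68730762223039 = -997.01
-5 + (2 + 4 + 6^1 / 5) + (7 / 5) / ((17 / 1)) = 194 / 85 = 2.28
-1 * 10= -10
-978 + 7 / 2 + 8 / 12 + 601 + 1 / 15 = -11183 / 30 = -372.77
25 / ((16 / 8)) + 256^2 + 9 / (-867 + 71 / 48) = 5446424001 / 83090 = 65548.49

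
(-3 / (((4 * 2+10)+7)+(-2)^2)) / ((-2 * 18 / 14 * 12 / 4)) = 7 / 522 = 0.01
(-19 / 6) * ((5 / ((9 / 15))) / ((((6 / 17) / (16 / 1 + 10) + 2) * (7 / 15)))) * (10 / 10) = -104975 / 3738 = -28.08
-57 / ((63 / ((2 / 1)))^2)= -76 / 1323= -0.06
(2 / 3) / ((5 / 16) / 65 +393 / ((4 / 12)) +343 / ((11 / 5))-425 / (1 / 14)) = -4576 / 31677951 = -0.00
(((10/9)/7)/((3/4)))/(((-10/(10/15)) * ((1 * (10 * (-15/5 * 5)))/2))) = 8/42525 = 0.00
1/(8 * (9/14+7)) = 7/428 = 0.02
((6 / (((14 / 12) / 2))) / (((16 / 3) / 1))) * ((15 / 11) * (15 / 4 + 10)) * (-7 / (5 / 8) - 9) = -40905 / 56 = -730.45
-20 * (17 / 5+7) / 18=-104 / 9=-11.56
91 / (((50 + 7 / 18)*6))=0.30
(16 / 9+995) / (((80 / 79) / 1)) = 708709 / 720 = 984.32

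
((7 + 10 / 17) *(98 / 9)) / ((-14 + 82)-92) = -2107 / 612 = -3.44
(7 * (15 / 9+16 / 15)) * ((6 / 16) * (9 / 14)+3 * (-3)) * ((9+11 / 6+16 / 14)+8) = -3749491 / 1120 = -3347.76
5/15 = 1/3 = 0.33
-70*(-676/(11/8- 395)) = -120.22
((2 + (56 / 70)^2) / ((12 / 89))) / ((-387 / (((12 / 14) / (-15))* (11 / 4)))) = 10769 / 1354500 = 0.01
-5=-5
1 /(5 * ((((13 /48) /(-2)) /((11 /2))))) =-528 /65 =-8.12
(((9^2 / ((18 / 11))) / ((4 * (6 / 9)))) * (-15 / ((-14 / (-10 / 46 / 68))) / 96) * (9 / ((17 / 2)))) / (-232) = 66825 / 22107602944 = 0.00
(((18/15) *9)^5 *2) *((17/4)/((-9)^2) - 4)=-3625136208/3125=-1160043.59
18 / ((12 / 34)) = 51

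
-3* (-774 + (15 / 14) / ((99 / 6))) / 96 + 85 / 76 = 1184627 / 46816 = 25.30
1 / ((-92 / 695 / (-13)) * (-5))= -1807 / 92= -19.64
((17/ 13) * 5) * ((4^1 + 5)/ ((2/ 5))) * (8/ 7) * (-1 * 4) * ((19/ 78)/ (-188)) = 48450/ 55601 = 0.87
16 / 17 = 0.94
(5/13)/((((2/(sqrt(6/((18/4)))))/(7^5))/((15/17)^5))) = 21271359375*sqrt(3)/18458141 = 1996.03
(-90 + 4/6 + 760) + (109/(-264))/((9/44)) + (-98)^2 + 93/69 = 10274.00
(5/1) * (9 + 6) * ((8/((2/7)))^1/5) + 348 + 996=1764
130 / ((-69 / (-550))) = 71500 / 69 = 1036.23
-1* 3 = -3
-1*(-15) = 15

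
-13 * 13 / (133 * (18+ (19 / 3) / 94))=-47658 / 677635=-0.07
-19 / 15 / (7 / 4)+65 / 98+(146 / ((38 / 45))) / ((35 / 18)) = 88.86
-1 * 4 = -4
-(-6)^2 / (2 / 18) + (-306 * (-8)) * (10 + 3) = 31500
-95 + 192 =97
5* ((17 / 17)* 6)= 30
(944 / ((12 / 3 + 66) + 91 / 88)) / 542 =41536 / 1694021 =0.02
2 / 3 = 0.67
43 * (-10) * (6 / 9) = -860 / 3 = -286.67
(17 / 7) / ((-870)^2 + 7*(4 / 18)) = 153 / 47684798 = 0.00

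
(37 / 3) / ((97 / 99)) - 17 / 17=1124 / 97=11.59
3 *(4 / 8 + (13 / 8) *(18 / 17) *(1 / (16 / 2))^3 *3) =53277 / 34816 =1.53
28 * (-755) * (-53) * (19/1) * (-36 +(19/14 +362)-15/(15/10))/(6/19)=21393659615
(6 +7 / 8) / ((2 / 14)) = 385 / 8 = 48.12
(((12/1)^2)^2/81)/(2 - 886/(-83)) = 5312/263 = 20.20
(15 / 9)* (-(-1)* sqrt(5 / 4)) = 1.86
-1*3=-3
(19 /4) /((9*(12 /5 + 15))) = 95 /3132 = 0.03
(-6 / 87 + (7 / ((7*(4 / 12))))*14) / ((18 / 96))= 19456 / 87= 223.63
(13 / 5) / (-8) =-0.32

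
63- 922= -859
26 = 26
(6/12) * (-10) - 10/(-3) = -5/3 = -1.67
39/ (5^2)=39/ 25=1.56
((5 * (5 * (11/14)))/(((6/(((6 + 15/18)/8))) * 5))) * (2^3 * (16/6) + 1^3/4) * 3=83435/2304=36.21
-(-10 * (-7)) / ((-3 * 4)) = 35 / 6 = 5.83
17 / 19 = 0.89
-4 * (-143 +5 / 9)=5128 / 9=569.78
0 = 0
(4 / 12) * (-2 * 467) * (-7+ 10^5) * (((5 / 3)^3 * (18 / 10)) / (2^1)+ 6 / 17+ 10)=-23052619537 / 51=-452012147.78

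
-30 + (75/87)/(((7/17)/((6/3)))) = -25.81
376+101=477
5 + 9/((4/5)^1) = 65/4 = 16.25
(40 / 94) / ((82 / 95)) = 950 / 1927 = 0.49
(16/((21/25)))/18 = 200/189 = 1.06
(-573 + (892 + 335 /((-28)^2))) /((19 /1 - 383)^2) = 250431 /103876864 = 0.00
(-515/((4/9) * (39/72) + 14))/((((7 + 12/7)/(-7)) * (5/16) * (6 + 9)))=1453536/234545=6.20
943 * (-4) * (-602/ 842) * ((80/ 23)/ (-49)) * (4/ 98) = -1128320/ 144403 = -7.81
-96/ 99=-32/ 33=-0.97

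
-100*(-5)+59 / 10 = 5059 / 10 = 505.90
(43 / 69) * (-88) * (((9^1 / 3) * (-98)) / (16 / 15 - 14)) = -2781240 / 2231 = -1246.63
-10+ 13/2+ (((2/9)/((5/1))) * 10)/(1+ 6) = -433/126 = -3.44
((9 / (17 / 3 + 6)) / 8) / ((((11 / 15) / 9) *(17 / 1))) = 729 / 10472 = 0.07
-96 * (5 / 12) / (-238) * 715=14300 / 119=120.17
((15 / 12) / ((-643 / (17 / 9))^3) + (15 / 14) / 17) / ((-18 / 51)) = -5814086428855 / 32558900371704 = -0.18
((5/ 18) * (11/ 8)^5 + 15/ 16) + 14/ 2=5486983/ 589824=9.30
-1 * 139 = -139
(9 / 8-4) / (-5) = 23 / 40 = 0.58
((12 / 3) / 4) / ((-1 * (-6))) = 1 / 6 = 0.17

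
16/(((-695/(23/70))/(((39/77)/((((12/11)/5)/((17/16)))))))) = -5083/272440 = -0.02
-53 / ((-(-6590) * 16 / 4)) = -53 / 26360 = -0.00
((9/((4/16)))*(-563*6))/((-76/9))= 14400.95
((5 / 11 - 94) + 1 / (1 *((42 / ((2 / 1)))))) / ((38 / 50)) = -539950 / 4389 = -123.02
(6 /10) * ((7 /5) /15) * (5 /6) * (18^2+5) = 2303 /150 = 15.35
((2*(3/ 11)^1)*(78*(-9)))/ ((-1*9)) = 468/ 11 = 42.55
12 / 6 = 2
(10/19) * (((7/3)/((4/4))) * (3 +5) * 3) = 560/19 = 29.47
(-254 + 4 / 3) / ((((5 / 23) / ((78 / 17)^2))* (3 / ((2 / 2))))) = -11785384 / 1445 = -8155.98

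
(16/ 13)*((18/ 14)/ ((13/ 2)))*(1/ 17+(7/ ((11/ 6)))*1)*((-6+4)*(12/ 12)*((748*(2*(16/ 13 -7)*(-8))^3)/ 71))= -2886451200000000/ 184532621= -15641956.33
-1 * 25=-25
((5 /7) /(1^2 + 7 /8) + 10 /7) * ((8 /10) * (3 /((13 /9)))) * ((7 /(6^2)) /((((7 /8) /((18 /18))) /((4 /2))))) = 608 /455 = 1.34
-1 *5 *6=-30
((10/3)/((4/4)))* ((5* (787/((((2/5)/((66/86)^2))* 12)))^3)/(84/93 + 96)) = 752895208021628615625/4861279897394176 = 154875.92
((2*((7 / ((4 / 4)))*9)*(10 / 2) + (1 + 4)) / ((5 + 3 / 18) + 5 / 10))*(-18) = -34290 / 17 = -2017.06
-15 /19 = -0.79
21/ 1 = 21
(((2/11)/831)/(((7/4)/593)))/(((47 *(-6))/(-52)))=123344/9022167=0.01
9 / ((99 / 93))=93 / 11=8.45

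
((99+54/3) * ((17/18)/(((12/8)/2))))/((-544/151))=-1963/48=-40.90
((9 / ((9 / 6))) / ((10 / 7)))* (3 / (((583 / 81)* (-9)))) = -567 / 2915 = -0.19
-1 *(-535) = 535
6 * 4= 24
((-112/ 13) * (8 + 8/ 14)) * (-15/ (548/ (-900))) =-3240000/ 1781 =-1819.20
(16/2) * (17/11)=12.36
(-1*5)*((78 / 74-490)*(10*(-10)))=-9045500 / 37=-244472.97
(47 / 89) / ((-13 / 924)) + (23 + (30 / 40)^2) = -258659 / 18512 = -13.97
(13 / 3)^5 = 371293 / 243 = 1527.95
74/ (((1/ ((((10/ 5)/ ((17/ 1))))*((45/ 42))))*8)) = 555/ 476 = 1.17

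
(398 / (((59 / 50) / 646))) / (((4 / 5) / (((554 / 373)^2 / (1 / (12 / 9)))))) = 19727639732000 / 24625833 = 801095.33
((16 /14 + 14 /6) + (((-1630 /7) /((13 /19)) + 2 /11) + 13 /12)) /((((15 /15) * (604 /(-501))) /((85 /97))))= 57221279965 /234586352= 243.92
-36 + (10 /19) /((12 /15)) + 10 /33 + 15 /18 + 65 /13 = -6104 /209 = -29.21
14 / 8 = 7 / 4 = 1.75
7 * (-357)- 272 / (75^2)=-14057147 / 5625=-2499.05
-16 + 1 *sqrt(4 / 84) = -16 + sqrt(21) / 21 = -15.78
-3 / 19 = -0.16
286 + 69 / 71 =20375 / 71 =286.97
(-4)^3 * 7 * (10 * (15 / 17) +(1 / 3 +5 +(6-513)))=11260480 / 51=220793.73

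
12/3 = 4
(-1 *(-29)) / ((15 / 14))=406 / 15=27.07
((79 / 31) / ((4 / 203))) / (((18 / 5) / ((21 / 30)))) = 112259 / 4464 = 25.15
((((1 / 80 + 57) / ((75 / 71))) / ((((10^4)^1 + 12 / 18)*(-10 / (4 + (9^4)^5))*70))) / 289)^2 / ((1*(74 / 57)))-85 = 35340449291422690015589924006420701283506589094217 / 436158038830253734400000000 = 81026706251255570267291.88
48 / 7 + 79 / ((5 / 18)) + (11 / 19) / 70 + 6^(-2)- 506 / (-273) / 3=10094283 / 34580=291.91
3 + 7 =10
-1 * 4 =-4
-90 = -90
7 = 7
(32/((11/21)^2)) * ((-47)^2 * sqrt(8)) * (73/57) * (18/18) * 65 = 98611880640 * sqrt(2)/2299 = 60660399.74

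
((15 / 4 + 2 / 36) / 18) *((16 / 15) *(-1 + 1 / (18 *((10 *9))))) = -221803 / 984150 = -0.23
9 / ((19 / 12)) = 108 / 19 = 5.68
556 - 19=537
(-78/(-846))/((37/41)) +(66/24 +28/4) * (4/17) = 212524/88689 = 2.40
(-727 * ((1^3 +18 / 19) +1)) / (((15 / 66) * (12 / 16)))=-3582656 / 285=-12570.72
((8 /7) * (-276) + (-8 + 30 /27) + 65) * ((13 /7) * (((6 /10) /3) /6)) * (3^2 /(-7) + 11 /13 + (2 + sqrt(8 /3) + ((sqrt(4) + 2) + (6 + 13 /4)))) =-9710389 /41160 -210743 * sqrt(6) /19845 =-261.93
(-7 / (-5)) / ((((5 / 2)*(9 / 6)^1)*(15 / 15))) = 28 / 75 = 0.37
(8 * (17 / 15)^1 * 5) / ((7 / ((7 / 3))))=136 / 9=15.11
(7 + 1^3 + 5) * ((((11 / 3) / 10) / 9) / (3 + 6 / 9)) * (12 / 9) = 26 / 135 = 0.19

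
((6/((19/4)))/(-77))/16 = -3/2926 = -0.00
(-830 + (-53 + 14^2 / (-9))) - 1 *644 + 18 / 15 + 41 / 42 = -974359 / 630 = -1546.60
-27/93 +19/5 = 544/155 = 3.51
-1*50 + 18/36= -99/2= -49.50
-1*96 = -96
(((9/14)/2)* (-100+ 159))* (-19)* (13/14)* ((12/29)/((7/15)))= -5902065/19894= -296.68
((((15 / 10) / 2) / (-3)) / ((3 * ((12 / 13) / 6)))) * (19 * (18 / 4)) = -741 / 16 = -46.31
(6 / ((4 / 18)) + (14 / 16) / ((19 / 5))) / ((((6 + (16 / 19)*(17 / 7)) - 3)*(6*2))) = 28973 / 64416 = 0.45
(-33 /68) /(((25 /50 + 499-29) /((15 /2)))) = -495 /63988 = -0.01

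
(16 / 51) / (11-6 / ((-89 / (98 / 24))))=2848 / 102357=0.03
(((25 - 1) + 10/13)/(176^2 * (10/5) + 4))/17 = 161/6846138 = 0.00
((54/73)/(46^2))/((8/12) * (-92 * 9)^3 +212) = -27/29228601476504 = -0.00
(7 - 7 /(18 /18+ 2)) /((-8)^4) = 7 /6144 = 0.00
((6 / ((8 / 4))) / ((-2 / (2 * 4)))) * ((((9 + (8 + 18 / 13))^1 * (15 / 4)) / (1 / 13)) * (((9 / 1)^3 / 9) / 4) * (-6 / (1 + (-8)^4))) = 318.95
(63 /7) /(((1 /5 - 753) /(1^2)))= -45 /3764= -0.01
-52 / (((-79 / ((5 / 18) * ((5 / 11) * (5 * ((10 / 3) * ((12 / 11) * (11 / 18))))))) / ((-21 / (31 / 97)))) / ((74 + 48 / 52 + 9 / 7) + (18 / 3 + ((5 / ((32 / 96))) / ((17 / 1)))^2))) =-1058504740000 / 210205017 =-5035.58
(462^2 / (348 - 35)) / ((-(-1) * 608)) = 53361 / 47576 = 1.12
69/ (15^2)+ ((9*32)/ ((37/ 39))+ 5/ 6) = 563709/ 1850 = 304.71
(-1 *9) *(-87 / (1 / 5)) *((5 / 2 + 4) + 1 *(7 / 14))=27405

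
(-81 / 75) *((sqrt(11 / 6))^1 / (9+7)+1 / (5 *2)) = -27 / 250 - 9 *sqrt(66) / 800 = -0.20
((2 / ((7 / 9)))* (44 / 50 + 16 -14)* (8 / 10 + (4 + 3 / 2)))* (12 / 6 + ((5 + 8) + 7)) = 128304 / 125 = 1026.43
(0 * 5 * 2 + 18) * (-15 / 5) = -54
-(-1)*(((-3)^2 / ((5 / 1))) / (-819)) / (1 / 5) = -1 / 91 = -0.01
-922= -922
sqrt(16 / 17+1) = sqrt(561) / 17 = 1.39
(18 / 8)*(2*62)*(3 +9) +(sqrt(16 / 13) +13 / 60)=4*sqrt(13) / 13 +200893 / 60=3349.33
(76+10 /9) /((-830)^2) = 347 /3100050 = 0.00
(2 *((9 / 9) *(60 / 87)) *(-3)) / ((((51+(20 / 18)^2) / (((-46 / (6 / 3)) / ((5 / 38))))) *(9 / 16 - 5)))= -27184896 / 8711629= -3.12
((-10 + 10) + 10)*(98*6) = 5880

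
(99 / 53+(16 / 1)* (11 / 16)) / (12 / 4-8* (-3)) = 682 / 1431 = 0.48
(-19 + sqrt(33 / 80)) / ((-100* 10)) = 19 / 1000 - sqrt(165) / 20000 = 0.02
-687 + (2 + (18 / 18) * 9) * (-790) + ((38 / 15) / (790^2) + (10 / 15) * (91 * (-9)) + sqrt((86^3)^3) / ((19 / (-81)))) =-4430766096 * sqrt(86) / 19 - 46447082231 / 4680750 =-2162601208.11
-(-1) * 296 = 296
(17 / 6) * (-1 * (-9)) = 51 / 2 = 25.50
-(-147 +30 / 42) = 1024 / 7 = 146.29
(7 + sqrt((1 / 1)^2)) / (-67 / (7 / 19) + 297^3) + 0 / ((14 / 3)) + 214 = 19622220494 / 91692619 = 214.00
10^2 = 100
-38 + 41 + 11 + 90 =104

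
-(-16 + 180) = -164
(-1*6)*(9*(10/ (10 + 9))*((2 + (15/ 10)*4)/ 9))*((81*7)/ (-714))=6480/ 323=20.06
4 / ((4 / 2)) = 2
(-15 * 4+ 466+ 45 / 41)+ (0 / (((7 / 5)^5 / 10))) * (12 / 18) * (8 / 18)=407.10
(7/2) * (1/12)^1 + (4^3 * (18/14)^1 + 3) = 14377/168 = 85.58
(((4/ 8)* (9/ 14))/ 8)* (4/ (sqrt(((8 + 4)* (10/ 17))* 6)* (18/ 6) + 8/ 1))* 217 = -4743/ 5392 + 2511* sqrt(85)/ 10784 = 1.27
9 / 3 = 3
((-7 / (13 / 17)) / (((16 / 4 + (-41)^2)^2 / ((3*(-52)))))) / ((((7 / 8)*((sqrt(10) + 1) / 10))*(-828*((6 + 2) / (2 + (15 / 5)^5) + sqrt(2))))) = -13328 / (7836261*(1 + sqrt(10))*(8 + 245*sqrt(2))) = -0.00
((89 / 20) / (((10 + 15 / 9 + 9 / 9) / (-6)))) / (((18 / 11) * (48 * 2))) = -979 / 72960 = -0.01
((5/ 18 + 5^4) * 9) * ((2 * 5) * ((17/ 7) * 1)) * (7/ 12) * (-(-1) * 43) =41137025/ 12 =3428085.42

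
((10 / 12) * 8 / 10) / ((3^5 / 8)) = 16 / 729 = 0.02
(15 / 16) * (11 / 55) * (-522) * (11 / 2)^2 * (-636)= 15064137 / 8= 1883017.12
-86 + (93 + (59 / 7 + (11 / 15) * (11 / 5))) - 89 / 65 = 106966 / 6825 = 15.67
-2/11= -0.18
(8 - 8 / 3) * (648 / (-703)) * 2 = -6912 / 703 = -9.83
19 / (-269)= -19 / 269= -0.07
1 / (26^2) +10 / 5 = 1353 / 676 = 2.00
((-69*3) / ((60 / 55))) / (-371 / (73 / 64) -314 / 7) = 387849 / 756520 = 0.51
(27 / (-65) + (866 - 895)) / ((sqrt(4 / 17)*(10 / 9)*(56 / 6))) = -5.85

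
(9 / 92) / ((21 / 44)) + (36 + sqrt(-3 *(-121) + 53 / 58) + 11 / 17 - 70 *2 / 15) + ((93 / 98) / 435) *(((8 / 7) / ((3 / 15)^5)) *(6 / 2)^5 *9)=17086.15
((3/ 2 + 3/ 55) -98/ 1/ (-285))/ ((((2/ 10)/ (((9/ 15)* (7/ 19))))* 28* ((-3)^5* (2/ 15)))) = -11903/ 5146416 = -0.00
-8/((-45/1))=8/45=0.18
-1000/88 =-125/11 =-11.36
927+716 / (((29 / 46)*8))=31000 / 29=1068.97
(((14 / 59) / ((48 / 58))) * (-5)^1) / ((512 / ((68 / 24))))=-17255 / 2174976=-0.01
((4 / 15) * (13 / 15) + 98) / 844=0.12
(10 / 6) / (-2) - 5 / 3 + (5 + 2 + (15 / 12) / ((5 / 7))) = 25 / 4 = 6.25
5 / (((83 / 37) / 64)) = 11840 / 83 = 142.65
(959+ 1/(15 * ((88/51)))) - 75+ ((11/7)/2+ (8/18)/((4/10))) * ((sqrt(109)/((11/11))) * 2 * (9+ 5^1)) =478 * sqrt(109)/9+ 388977/440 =1438.53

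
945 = 945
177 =177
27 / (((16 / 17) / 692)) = 19851.75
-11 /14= -0.79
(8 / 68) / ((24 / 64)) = 16 / 51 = 0.31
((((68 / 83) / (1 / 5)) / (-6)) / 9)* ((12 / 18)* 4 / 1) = -1360 / 6723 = -0.20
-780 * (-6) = 4680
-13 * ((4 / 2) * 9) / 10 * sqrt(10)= -117 * sqrt(10) / 5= -74.00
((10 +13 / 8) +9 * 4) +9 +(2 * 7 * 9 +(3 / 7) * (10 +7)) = 10635 / 56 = 189.91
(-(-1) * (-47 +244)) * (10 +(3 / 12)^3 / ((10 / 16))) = 78997 / 40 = 1974.92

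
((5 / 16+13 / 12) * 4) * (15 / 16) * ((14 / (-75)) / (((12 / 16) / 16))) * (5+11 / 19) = -99428 / 855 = -116.29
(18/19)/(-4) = -9/38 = -0.24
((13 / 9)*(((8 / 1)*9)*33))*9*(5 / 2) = 77220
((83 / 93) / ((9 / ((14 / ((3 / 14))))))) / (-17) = -0.38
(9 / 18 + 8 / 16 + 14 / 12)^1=13 / 6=2.17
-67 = -67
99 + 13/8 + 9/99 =8863/88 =100.72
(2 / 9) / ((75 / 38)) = 76 / 675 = 0.11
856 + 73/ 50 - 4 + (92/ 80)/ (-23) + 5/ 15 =256123/ 300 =853.74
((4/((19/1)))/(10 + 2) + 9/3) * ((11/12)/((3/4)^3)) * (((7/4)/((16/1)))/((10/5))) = 0.36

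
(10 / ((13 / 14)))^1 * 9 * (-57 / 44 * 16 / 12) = -167.41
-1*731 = -731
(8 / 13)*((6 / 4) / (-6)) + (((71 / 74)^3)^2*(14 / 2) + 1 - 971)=-2059315128262901 / 2134684372288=-964.69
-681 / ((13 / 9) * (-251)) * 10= 61290 / 3263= 18.78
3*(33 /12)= 33 /4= 8.25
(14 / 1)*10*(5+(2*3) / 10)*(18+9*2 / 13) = 197568 / 13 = 15197.54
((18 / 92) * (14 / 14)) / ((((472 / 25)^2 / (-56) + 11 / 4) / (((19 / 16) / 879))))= -83125 / 1136950168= -0.00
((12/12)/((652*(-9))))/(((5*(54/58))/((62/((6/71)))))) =-63829/2376540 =-0.03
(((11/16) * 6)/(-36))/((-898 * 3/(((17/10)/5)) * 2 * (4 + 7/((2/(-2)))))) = -187/77587200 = -0.00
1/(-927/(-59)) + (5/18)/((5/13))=1457/1854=0.79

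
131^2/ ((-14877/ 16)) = -274576/ 14877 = -18.46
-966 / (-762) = 161 / 127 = 1.27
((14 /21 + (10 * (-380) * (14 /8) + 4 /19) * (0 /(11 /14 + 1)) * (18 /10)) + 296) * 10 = 8900 /3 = 2966.67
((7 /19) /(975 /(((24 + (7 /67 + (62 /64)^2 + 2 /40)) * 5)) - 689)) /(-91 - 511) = 8607887 /9581680154462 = 0.00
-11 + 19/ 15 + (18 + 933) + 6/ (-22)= 155264/ 165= 940.99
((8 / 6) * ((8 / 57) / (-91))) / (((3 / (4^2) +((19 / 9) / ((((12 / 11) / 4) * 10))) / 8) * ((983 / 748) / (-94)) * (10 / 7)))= 26999808 / 74539907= 0.36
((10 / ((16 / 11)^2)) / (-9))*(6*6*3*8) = -1815 / 4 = -453.75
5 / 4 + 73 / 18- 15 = -349 / 36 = -9.69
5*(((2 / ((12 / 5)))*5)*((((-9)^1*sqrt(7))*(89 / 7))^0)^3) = 125 / 6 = 20.83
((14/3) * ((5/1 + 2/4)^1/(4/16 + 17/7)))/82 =1078/9225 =0.12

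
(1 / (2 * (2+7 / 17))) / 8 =17 / 656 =0.03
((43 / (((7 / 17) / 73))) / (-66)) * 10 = -266815 / 231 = -1155.04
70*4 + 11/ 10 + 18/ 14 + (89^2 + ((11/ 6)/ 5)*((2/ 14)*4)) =344551/ 42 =8203.60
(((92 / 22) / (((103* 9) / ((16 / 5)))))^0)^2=1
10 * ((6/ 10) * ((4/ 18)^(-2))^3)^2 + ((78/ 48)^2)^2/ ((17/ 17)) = 5083731799463/ 20480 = 248229091.77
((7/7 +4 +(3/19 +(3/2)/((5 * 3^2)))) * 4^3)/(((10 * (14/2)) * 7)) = 47344/69825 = 0.68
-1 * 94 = -94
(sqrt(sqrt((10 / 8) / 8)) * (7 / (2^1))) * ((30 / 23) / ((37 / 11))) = 1155 * 2^(3 / 4) * 5^(1 / 4) / 3404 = 0.85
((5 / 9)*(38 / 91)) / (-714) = -95 / 292383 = -0.00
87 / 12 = 29 / 4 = 7.25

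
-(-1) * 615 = 615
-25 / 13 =-1.92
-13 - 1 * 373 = -386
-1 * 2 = -2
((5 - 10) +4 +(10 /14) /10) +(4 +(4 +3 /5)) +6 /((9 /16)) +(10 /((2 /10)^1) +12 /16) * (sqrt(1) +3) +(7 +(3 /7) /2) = 23998 /105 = 228.55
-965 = -965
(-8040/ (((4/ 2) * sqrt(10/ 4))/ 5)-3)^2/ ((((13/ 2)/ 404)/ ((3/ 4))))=14616720 * sqrt(10)/ 13 + 97932029454/ 13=7536788583.16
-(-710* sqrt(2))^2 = -1008200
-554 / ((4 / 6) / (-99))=82269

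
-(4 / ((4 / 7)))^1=-7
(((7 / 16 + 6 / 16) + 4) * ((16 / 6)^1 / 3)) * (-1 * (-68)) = 2618 / 9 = 290.89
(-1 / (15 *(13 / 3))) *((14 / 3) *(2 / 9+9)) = -1162 / 1755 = -0.66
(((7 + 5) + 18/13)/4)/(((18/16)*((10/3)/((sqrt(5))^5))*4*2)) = 145*sqrt(5)/52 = 6.24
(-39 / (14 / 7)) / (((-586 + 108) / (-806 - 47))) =-33267 / 956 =-34.80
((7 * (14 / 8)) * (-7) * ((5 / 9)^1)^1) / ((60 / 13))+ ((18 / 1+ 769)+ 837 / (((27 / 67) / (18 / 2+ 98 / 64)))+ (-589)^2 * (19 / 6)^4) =90480892301 / 2592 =34907751.66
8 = 8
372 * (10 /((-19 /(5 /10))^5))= -465 /9904396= -0.00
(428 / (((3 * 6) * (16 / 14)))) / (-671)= -749 / 24156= -0.03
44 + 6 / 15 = 222 / 5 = 44.40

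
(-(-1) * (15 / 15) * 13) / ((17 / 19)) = 14.53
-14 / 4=-3.50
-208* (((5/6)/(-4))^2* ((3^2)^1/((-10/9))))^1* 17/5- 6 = 1941/8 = 242.62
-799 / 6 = -133.17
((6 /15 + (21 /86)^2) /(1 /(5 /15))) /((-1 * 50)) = -16997 /5547000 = -0.00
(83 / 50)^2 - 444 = -441.24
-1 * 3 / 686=-3 / 686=-0.00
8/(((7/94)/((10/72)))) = 940/63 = 14.92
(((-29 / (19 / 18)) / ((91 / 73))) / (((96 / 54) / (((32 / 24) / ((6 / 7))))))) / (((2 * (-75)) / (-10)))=-6351 / 4940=-1.29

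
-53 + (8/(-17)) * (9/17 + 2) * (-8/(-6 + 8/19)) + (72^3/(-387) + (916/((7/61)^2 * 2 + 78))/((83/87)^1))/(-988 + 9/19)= -53.74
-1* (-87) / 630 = 29 / 210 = 0.14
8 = 8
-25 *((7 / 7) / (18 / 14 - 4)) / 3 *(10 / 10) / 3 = 175 / 171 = 1.02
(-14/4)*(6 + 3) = -63/2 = -31.50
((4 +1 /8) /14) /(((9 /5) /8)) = 55 /42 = 1.31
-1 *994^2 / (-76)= 247009 / 19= 13000.47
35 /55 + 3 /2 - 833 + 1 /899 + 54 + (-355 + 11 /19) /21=-894819295 /1127346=-793.74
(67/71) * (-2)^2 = 268/71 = 3.77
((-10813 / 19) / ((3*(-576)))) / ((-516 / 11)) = -118943 / 16941312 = -0.01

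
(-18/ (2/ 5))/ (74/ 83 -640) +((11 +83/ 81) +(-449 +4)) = -206674859/ 477414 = -432.90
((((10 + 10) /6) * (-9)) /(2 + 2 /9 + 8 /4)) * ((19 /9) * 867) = -13005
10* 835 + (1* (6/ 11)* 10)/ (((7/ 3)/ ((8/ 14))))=4501370/ 539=8351.34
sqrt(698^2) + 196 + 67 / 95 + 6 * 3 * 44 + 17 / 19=8438 / 5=1687.60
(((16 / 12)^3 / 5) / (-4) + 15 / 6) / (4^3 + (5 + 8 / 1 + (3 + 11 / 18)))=643 / 21765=0.03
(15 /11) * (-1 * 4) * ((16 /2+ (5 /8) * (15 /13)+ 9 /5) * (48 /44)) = -98478 /1573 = -62.61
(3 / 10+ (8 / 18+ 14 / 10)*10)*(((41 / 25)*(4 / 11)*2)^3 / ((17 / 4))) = 119060200448 / 15909609375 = 7.48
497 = 497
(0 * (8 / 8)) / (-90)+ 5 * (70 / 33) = 350 / 33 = 10.61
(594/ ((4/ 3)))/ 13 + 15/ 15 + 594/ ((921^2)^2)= 24436786377323/ 692864172078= 35.27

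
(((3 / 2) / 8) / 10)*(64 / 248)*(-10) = -3 / 62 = -0.05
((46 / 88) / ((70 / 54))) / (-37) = -621 / 56980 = -0.01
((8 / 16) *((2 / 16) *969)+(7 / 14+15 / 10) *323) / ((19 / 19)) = 11305 / 16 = 706.56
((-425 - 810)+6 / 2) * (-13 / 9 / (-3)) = -16016 / 27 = -593.19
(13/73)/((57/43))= 559/4161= 0.13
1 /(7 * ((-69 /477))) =-159 /161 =-0.99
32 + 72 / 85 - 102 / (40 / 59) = -7997 / 68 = -117.60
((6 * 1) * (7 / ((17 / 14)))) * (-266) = -156408 / 17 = -9200.47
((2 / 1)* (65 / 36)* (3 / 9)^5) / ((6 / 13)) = 845 / 26244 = 0.03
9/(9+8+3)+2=49/20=2.45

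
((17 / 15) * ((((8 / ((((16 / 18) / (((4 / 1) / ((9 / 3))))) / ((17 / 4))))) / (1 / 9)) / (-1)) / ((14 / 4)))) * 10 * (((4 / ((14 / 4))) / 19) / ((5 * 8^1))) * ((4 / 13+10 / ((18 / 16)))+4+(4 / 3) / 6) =-362984 / 12103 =-29.99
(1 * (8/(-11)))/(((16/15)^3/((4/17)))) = -3375/23936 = -0.14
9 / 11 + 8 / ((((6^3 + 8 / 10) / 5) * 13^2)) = 412741 / 503789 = 0.82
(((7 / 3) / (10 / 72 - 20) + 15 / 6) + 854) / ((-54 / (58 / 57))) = -11838061 / 733590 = -16.14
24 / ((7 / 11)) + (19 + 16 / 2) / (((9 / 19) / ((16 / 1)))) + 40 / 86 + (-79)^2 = 2164545 / 301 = 7191.18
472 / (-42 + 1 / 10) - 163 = -73017 / 419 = -174.26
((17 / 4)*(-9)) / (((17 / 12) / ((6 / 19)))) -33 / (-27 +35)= -1923 / 152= -12.65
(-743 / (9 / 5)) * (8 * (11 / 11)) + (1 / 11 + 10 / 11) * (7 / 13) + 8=-385361 / 117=-3293.68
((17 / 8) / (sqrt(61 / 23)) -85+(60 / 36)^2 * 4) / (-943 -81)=665 / 9216 -17 * sqrt(1403) / 499712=0.07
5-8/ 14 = 31/ 7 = 4.43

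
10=10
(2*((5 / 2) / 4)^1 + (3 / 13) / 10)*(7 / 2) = 2317 / 520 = 4.46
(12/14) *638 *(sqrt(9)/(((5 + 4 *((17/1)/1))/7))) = 157.32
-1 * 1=-1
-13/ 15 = -0.87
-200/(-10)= 20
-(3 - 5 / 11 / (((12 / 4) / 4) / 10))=101 / 33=3.06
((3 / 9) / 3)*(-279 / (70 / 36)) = -558 / 35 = -15.94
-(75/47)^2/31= -5625/68479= -0.08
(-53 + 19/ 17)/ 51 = -1.02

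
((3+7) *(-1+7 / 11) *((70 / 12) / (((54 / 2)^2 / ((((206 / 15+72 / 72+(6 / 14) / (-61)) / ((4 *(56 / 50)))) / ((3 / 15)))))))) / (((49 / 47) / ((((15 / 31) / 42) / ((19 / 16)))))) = -27707087500 / 6225869493459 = -0.00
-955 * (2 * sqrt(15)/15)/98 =-191 * sqrt(15)/147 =-5.03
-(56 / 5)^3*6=-1053696 / 125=-8429.57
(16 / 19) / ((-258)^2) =4 / 316179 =0.00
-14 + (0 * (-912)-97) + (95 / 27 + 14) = -2524 / 27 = -93.48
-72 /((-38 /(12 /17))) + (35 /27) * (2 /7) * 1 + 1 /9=15863 /8721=1.82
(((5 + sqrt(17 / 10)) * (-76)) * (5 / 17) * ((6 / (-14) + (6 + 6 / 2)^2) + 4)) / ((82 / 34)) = -4941.16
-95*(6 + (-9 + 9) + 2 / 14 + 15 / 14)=-9595 / 14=-685.36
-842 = -842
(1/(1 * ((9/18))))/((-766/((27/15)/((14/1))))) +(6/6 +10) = 294901/26810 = 11.00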